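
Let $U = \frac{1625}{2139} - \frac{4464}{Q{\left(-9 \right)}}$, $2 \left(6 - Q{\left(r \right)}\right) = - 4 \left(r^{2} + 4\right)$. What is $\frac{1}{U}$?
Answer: $- \frac{23529}{578906} \approx -0.040644$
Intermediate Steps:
$Q{\left(r \right)} = 14 + 2 r^{2}$ ($Q{\left(r \right)} = 6 - \frac{\left(-4\right) \left(r^{2} + 4\right)}{2} = 6 - \frac{\left(-4\right) \left(4 + r^{2}\right)}{2} = 6 - \frac{-16 - 4 r^{2}}{2} = 6 + \left(8 + 2 r^{2}\right) = 14 + 2 r^{2}$)
$U = - \frac{578906}{23529}$ ($U = \frac{1625}{2139} - \frac{4464}{14 + 2 \left(-9\right)^{2}} = 1625 \cdot \frac{1}{2139} - \frac{4464}{14 + 2 \cdot 81} = \frac{1625}{2139} - \frac{4464}{14 + 162} = \frac{1625}{2139} - \frac{4464}{176} = \frac{1625}{2139} - \frac{279}{11} = - \frac{578906}{23529} \approx -24.604$)
$\frac{1}{U} = \frac{1}{- \frac{578906}{23529}} = - \frac{23529}{578906}$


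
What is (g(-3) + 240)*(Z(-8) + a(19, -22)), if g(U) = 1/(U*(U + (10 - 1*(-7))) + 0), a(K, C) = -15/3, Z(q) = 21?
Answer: 80632/21 ≈ 3839.6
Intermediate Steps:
a(K, C) = -5 (a(K, C) = -15*1/3 = -5)
g(U) = 1/(U*(17 + U)) (g(U) = 1/(U*(U + (10 + 7)) + 0) = 1/(U*(U + 17) + 0) = 1/(U*(17 + U) + 0) = 1/(U*(17 + U)))
(g(-3) + 240)*(Z(-8) + a(19, -22)) = (1/((-3)*(17 - 3)) + 240)*(21 - 5) = (-1/3/14 + 240)*16 = (-1/3*1/14 + 240)*16 = (-1/42 + 240)*16 = (10079/42)*16 = 80632/21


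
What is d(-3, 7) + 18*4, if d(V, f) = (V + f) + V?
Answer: 73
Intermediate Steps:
d(V, f) = f + 2*V
d(-3, 7) + 18*4 = (7 + 2*(-3)) + 18*4 = (7 - 6) + 72 = 1 + 72 = 73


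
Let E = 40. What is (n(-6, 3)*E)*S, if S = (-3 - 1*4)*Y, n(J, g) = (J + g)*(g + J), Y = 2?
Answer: -5040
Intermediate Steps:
n(J, g) = (J + g)² (n(J, g) = (J + g)*(J + g) = (J + g)²)
S = -14 (S = (-3 - 1*4)*2 = (-3 - 4)*2 = -7*2 = -14)
(n(-6, 3)*E)*S = ((-6 + 3)²*40)*(-14) = ((-3)²*40)*(-14) = (9*40)*(-14) = 360*(-14) = -5040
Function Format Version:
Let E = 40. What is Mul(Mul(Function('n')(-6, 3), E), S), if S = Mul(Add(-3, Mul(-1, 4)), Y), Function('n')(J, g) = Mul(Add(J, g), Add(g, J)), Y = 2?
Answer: -5040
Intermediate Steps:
Function('n')(J, g) = Pow(Add(J, g), 2) (Function('n')(J, g) = Mul(Add(J, g), Add(J, g)) = Pow(Add(J, g), 2))
S = -14 (S = Mul(Add(-3, Mul(-1, 4)), 2) = Mul(Add(-3, -4), 2) = Mul(-7, 2) = -14)
Mul(Mul(Function('n')(-6, 3), E), S) = Mul(Mul(Pow(Add(-6, 3), 2), 40), -14) = Mul(Mul(Pow(-3, 2), 40), -14) = Mul(Mul(9, 40), -14) = Mul(360, -14) = -5040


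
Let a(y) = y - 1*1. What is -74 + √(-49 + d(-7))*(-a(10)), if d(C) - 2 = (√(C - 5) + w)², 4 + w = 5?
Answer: -74 - 9*√(-58 + 4*I*√3) ≈ -78.086 - 68.664*I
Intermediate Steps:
w = 1 (w = -4 + 5 = 1)
d(C) = 2 + (1 + √(-5 + C))² (d(C) = 2 + (√(C - 5) + 1)² = 2 + (√(-5 + C) + 1)² = 2 + (1 + √(-5 + C))²)
a(y) = -1 + y (a(y) = y - 1 = -1 + y)
-74 + √(-49 + d(-7))*(-a(10)) = -74 + √(-49 + (2 + (1 + √(-5 - 7))²))*(-(-1 + 10)) = -74 + √(-49 + (2 + (1 + √(-12))²))*(-1*9) = -74 + √(-49 + (2 + (1 + 2*I*√3)²))*(-9) = -74 + √(-47 + (1 + 2*I*√3)²)*(-9) = -74 - 9*√(-47 + (1 + 2*I*√3)²)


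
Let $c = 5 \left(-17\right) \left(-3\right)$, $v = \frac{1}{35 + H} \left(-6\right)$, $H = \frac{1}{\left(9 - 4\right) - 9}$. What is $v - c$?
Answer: $- \frac{35469}{139} \approx -255.17$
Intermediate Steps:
$H = - \frac{1}{4}$ ($H = \frac{1}{\left(9 - 4\right) - 9} = \frac{1}{5 - 9} = \frac{1}{-4} = - \frac{1}{4} \approx -0.25$)
$v = - \frac{24}{139}$ ($v = \frac{1}{35 - \frac{1}{4}} \left(-6\right) = \frac{1}{\frac{139}{4}} \left(-6\right) = \frac{4}{139} \left(-6\right) = - \frac{24}{139} \approx -0.17266$)
$c = 255$ ($c = \left(-85\right) \left(-3\right) = 255$)
$v - c = - \frac{24}{139} - 255 = - \frac{35469}{139}$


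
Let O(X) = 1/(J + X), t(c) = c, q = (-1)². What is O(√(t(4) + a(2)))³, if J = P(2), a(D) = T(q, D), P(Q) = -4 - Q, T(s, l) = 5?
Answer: -1/27 ≈ -0.037037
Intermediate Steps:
q = 1
a(D) = 5
J = -6 (J = -4 - 1*2 = -4 - 2 = -6)
O(X) = 1/(-6 + X)
O(√(t(4) + a(2)))³ = (1/(-6 + √(4 + 5)))³ = (1/(-6 + √9))³ = (1/(-6 + 3))³ = (1/(-3))³ = (-⅓)³ = -1/27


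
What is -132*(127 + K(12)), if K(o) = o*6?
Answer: -26268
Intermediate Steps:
K(o) = 6*o
-132*(127 + K(12)) = -132*(127 + 6*12) = -132*(127 + 72) = -132*199 = -26268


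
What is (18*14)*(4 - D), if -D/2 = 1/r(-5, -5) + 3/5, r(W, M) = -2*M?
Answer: 6804/5 ≈ 1360.8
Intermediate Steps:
D = -7/5 (D = -2*(1/(-2*(-5)) + 3/5) = -2*(1/10 + 3*(⅕)) = -2*(1*(⅒) + ⅗) = -2*(⅒ + ⅗) = -2*7/10 = -7/5 ≈ -1.4000)
(18*14)*(4 - D) = (18*14)*(4 - 1*(-7/5)) = 252*(4 + 7/5) = 252*(27/5) = 6804/5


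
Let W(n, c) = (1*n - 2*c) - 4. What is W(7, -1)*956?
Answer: 4780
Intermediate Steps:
W(n, c) = -4 + n - 2*c (W(n, c) = (n - 2*c) - 4 = -4 + n - 2*c)
W(7, -1)*956 = (-4 + 7 - 2*(-1))*956 = (-4 + 7 + 2)*956 = 5*956 = 4780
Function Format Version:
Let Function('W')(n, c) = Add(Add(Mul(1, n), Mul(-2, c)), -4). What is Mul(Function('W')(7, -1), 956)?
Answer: 4780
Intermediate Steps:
Function('W')(n, c) = Add(-4, n, Mul(-2, c)) (Function('W')(n, c) = Add(Add(n, Mul(-2, c)), -4) = Add(-4, n, Mul(-2, c)))
Mul(Function('W')(7, -1), 956) = Mul(Add(-4, 7, Mul(-2, -1)), 956) = Mul(Add(-4, 7, 2), 956) = Mul(5, 956) = 4780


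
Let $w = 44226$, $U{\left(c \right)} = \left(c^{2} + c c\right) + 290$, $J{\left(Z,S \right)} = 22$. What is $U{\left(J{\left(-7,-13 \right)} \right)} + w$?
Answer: $45484$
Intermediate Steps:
$U{\left(c \right)} = 290 + 2 c^{2}$ ($U{\left(c \right)} = \left(c^{2} + c^{2}\right) + 290 = 2 c^{2} + 290 = 290 + 2 c^{2}$)
$U{\left(J{\left(-7,-13 \right)} \right)} + w = \left(290 + 2 \cdot 22^{2}\right) + 44226 = \left(290 + 2 \cdot 484\right) + 44226 = \left(290 + 968\right) + 44226 = 1258 + 44226 = 45484$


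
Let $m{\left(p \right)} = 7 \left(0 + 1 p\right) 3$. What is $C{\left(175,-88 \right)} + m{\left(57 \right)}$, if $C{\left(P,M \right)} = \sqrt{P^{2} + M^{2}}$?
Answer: $1197 + \sqrt{38369} \approx 1392.9$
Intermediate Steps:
$C{\left(P,M \right)} = \sqrt{M^{2} + P^{2}}$
$m{\left(p \right)} = 21 p$ ($m{\left(p \right)} = 7 \left(0 + p\right) 3 = 7 p 3 = 21 p$)
$C{\left(175,-88 \right)} + m{\left(57 \right)} = \sqrt{\left(-88\right)^{2} + 175^{2}} + 21 \cdot 57 = \sqrt{7744 + 30625} + 1197 = \sqrt{38369} + 1197 = 1197 + \sqrt{38369}$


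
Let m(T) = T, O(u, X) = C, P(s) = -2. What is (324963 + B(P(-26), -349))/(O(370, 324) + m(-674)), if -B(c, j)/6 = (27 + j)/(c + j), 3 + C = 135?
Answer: -38020027/63414 ≈ -599.55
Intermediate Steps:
C = 132 (C = -3 + 135 = 132)
O(u, X) = 132
B(c, j) = -6*(27 + j)/(c + j)
(324963 + B(P(-26), -349))/(O(370, 324) + m(-674)) = (324963 + 6*(-27 - 1*(-349))/(-2 - 349))/(132 - 674) = (324963 + 6*(-27 + 349)/(-351))/(-542) = (324963 + 6*(-1/351)*322)*(-1/542) = (324963 - 644/117)*(-1/542) = (38020027/117)*(-1/542) = -38020027/63414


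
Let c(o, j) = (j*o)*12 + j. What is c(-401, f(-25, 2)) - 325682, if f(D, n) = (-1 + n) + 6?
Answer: -359359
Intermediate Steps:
f(D, n) = 5 + n
c(o, j) = j + 12*j*o (c(o, j) = 12*j*o + j = j + 12*j*o)
c(-401, f(-25, 2)) - 325682 = (5 + 2)*(1 + 12*(-401)) - 325682 = 7*(1 - 4812) - 325682 = 7*(-4811) - 325682 = -33677 - 325682 = -359359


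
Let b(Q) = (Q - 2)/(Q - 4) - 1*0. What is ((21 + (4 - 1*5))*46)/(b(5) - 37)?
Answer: -460/17 ≈ -27.059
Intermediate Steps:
b(Q) = (-2 + Q)/(-4 + Q) (b(Q) = (-2 + Q)/(-4 + Q) + 0 = (-2 + Q)/(-4 + Q))
((21 + (4 - 1*5))*46)/(b(5) - 37) = ((21 + (4 - 1*5))*46)/((-2 + 5)/(-4 + 5) - 37) = ((21 + (4 - 5))*46)/(3/1 - 37) = ((21 - 1)*46)/(1*3 - 37) = (20*46)/(3 - 37) = 920/(-34) = 920*(-1/34) = -460/17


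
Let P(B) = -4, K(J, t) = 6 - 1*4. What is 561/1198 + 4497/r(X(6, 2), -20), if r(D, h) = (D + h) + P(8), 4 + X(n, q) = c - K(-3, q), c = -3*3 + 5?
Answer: -1342083/10183 ≈ -131.80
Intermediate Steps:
K(J, t) = 2 (K(J, t) = 6 - 4 = 2)
c = -4 (c = -9 + 5 = -4)
X(n, q) = -10 (X(n, q) = -4 + (-4 - 1*2) = -4 + (-4 - 2) = -4 - 6 = -10)
r(D, h) = -4 + D + h (r(D, h) = (D + h) - 4 = -4 + D + h)
561/1198 + 4497/r(X(6, 2), -20) = 561/1198 + 4497/(-4 - 10 - 20) = 561*(1/1198) + 4497/(-34) = 561/1198 + 4497*(-1/34) = 561/1198 - 4497/34 = -1342083/10183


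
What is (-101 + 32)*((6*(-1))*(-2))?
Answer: -828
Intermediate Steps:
(-101 + 32)*((6*(-1))*(-2)) = -(-414)*(-2) = -69*12 = -828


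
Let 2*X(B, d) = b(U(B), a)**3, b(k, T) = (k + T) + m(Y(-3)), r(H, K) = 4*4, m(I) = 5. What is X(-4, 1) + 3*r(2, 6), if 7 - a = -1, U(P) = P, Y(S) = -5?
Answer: 825/2 ≈ 412.50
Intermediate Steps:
a = 8 (a = 7 - 1*(-1) = 7 + 1 = 8)
r(H, K) = 16
b(k, T) = 5 + T + k (b(k, T) = (k + T) + 5 = (T + k) + 5 = 5 + T + k)
X(B, d) = (13 + B)**3/2 (X(B, d) = (5 + 8 + B)**3/2 = (13 + B)**3/2)
X(-4, 1) + 3*r(2, 6) = (13 - 4)**3/2 + 3*16 = (1/2)*9**3 + 48 = (1/2)*729 + 48 = 729/2 + 48 = 825/2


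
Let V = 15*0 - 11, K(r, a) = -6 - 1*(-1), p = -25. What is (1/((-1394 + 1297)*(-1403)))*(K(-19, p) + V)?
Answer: -16/136091 ≈ -0.00011757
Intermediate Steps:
K(r, a) = -5 (K(r, a) = -6 + 1 = -5)
V = -11 (V = 0 - 11 = -11)
(1/((-1394 + 1297)*(-1403)))*(K(-19, p) + V) = (1/((-1394 + 1297)*(-1403)))*(-5 - 11) = (-1/1403/(-97))*(-16) = -1/97*(-1/1403)*(-16) = (1/136091)*(-16) = -16/136091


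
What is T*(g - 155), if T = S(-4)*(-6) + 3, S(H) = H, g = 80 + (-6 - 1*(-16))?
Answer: -1755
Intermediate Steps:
g = 90 (g = 80 + (-6 + 16) = 80 + 10 = 90)
T = 27 (T = -4*(-6) + 3 = 24 + 3 = 27)
T*(g - 155) = 27*(90 - 155) = 27*(-65) = -1755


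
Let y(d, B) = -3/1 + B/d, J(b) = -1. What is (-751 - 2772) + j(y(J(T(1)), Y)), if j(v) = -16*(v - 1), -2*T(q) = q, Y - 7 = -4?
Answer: -3411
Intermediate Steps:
Y = 3 (Y = 7 - 4 = 3)
T(q) = -q/2
y(d, B) = -3 + B/d (y(d, B) = -3*1 + B/d = -3 + B/d)
j(v) = 16 - 16*v (j(v) = -16*(-1 + v) = 16 - 16*v)
(-751 - 2772) + j(y(J(T(1)), Y)) = (-751 - 2772) + (16 - 16*(-3 + 3/(-1))) = -3523 + (16 - 16*(-3 + 3*(-1))) = -3523 + (16 - 16*(-3 - 3)) = -3523 + (16 - 16*(-6)) = -3523 + (16 + 96) = -3523 + 112 = -3411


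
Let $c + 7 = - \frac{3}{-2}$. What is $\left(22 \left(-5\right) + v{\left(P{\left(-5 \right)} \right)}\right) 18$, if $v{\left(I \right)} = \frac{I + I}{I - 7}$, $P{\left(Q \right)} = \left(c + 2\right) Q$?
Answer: $-1920$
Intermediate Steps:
$c = - \frac{11}{2}$ ($c = -7 - \frac{3}{-2} = -7 - - \frac{3}{2} = -7 + \frac{3}{2} = - \frac{11}{2} \approx -5.5$)
$P{\left(Q \right)} = - \frac{7 Q}{2}$ ($P{\left(Q \right)} = \left(- \frac{11}{2} + 2\right) Q = - \frac{7 Q}{2}$)
$v{\left(I \right)} = \frac{2 I}{-7 + I}$
$\left(22 \left(-5\right) + v{\left(P{\left(-5 \right)} \right)}\right) 18 = \left(22 \left(-5\right) + \frac{2 \left(\left(- \frac{7}{2}\right) \left(-5\right)\right)}{-7 - - \frac{35}{2}}\right) 18 = \left(-110 + 2 \cdot \frac{35}{2} \frac{1}{-7 + \frac{35}{2}}\right) 18 = \left(-110 + 2 \cdot \frac{35}{2} \frac{1}{\frac{21}{2}}\right) 18 = \left(-110 + 2 \cdot \frac{35}{2} \cdot \frac{2}{21}\right) 18 = \left(-110 + \frac{10}{3}\right) 18 = \left(- \frac{320}{3}\right) 18 = -1920$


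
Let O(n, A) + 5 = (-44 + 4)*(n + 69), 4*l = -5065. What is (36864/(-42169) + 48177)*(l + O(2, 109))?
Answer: -33408659660805/168676 ≈ -1.9806e+8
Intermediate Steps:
l = -5065/4 (l = (¼)*(-5065) = -5065/4 ≈ -1266.3)
O(n, A) = -2765 - 40*n (O(n, A) = -5 + (-44 + 4)*(n + 69) = -5 - 40*(69 + n) = -5 + (-2760 - 40*n) = -2765 - 40*n)
(36864/(-42169) + 48177)*(l + O(2, 109)) = (36864/(-42169) + 48177)*(-5065/4 + (-2765 - 40*2)) = (36864*(-1/42169) + 48177)*(-5065/4 + (-2765 - 80)) = (-36864/42169 + 48177)*(-5065/4 - 2845) = (2031539049/42169)*(-16445/4) = -33408659660805/168676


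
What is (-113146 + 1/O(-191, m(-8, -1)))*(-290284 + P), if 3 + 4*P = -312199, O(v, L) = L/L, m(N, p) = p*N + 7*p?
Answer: 83350414005/2 ≈ 4.1675e+10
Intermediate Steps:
m(N, p) = 7*p + N*p (m(N, p) = N*p + 7*p = 7*p + N*p)
O(v, L) = 1
P = -156101/2 (P = -3/4 + (1/4)*(-312199) = -3/4 - 312199/4 = -156101/2 ≈ -78051.)
(-113146 + 1/O(-191, m(-8, -1)))*(-290284 + P) = (-113146 + 1/1)*(-290284 - 156101/2) = (-113146 + 1)*(-736669/2) = -113145*(-736669/2) = 83350414005/2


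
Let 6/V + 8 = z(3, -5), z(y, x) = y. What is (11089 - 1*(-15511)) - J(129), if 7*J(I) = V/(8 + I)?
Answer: 127547006/4795 ≈ 26600.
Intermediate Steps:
V = -6/5 (V = 6/(-8 + 3) = 6/(-5) = 6*(-⅕) = -6/5 ≈ -1.2000)
J(I) = -6/(35*(8 + I)) (J(I) = (-6/(5*(8 + I)))/7 = -6/(35*(8 + I)))
(11089 - 1*(-15511)) - J(129) = (11089 - 1*(-15511)) - (-6)/(280 + 35*129) = (11089 + 15511) - (-6)/(280 + 4515) = 26600 - (-6)/4795 = 26600 - 1*(-6/4795) = 26600 + 6/4795 = 127547006/4795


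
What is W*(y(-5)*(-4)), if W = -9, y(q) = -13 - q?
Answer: -288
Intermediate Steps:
W*(y(-5)*(-4)) = -9*(-13 - 1*(-5))*(-4) = -9*(-13 + 5)*(-4) = -(-72)*(-4) = -9*32 = -288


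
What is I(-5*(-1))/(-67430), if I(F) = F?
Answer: -1/13486 ≈ -7.4151e-5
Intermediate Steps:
I(-5*(-1))/(-67430) = -5*(-1)/(-67430) = 5*(-1/67430) = -1/13486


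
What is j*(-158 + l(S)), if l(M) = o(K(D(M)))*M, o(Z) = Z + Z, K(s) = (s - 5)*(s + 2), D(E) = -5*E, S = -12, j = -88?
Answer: 7215824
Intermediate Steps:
K(s) = (-5 + s)*(2 + s)
o(Z) = 2*Z
l(M) = M*(-20 + 30*M + 50*M²) (l(M) = (2*(-10 + (-5*M)² - (-15)*M))*M = (2*(-10 + 25*M² + 15*M))*M = (2*(-10 + 15*M + 25*M²))*M = (-20 + 30*M + 50*M²)*M = M*(-20 + 30*M + 50*M²))
j*(-158 + l(S)) = -88*(-158 + 10*(-12)*(-2 + 3*(-12) + 5*(-12)²)) = -88*(-158 + 10*(-12)*(-2 - 36 + 5*144)) = -88*(-158 + 10*(-12)*(-2 - 36 + 720)) = -88*(-158 + 10*(-12)*682) = -88*(-158 - 81840) = -88*(-81998) = 7215824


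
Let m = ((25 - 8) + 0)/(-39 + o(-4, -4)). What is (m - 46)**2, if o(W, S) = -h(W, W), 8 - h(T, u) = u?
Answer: 19321/9 ≈ 2146.8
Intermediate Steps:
h(T, u) = 8 - u
o(W, S) = -8 + W (o(W, S) = -(8 - W) = -8 + W)
m = -1/3 (m = ((25 - 8) + 0)/(-39 + (-8 - 4)) = (17 + 0)/(-39 - 12) = 17/(-51) = 17*(-1/51) = -1/3 ≈ -0.33333)
(m - 46)**2 = (-1/3 - 46)**2 = (-139/3)**2 = 19321/9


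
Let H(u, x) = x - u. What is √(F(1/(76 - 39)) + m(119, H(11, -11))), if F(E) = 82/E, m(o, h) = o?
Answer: √3153 ≈ 56.152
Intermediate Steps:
√(F(1/(76 - 39)) + m(119, H(11, -11))) = √(82/(1/(76 - 39)) + 119) = √(82/(1/37) + 119) = √(82*37 + 119) = √(3034 + 119) = √3153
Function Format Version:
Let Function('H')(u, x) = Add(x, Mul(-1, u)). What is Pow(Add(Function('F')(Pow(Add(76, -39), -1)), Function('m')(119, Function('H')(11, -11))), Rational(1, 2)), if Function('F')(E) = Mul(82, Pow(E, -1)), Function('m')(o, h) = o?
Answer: Pow(3153, Rational(1, 2)) ≈ 56.152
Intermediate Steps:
Pow(Add(Function('F')(Pow(Add(76, -39), -1)), Function('m')(119, Function('H')(11, -11))), Rational(1, 2)) = Pow(Add(Mul(82, Pow(Pow(Add(76, -39), -1), -1)), 119), Rational(1, 2)) = Pow(Add(Mul(82, Pow(Pow(37, -1), -1)), 119), Rational(1, 2)) = Pow(Add(Mul(82, Pow(Rational(1, 37), -1)), 119), Rational(1, 2)) = Pow(Add(Mul(82, 37), 119), Rational(1, 2)) = Pow(Add(3034, 119), Rational(1, 2)) = Pow(3153, Rational(1, 2))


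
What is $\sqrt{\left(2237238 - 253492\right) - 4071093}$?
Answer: $i \sqrt{2087347} \approx 1444.8 i$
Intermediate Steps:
$\sqrt{\left(2237238 - 253492\right) - 4071093} = \sqrt{1983746 - 4071093} = \sqrt{-2087347} = i \sqrt{2087347}$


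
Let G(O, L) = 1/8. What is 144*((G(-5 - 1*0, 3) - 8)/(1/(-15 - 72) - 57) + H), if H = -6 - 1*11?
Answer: -6021711/2480 ≈ -2428.1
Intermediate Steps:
G(O, L) = ⅛
H = -17 (H = -6 - 11 = -17)
144*((G(-5 - 1*0, 3) - 8)/(1/(-15 - 72) - 57) + H) = 144*((⅛ - 8)/(1/(-15 - 72) - 57) - 17) = 144*(-63/(8*(1/(-87) - 57)) - 17) = 144*(-63/(8*(-1/87 - 57)) - 17) = 144*(-63/(8*(-4960/87)) - 17) = 144*(-63/8*(-87/4960) - 17) = 144*(5481/39680 - 17) = 144*(-669079/39680) = -6021711/2480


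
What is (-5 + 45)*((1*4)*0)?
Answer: 0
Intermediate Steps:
(-5 + 45)*((1*4)*0) = 40*(4*0) = 40*0 = 0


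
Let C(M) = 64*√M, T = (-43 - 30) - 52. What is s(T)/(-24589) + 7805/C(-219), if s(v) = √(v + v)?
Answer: 5*I*(-38383429*√219 - 14016*√10)/344639424 ≈ -8.2415*I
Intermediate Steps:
T = -125 (T = -73 - 52 = -125)
s(v) = √2*√v (s(v) = √(2*v) = √2*√v)
s(T)/(-24589) + 7805/C(-219) = (√2*√(-125))/(-24589) + 7805/((64*√(-219))) = (√2*(5*I*√5))*(-1/24589) + 7805/((64*(I*√219))) = (5*I*√10)*(-1/24589) + 7805/((64*I*√219)) = -5*I*√10/24589 + 7805*(-I*√219/14016) = -5*I*√10/24589 - 7805*I*√219/14016 = -7805*I*√219/14016 - 5*I*√10/24589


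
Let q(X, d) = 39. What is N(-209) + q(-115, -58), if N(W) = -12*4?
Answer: -9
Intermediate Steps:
N(W) = -48
N(-209) + q(-115, -58) = -48 + 39 = -9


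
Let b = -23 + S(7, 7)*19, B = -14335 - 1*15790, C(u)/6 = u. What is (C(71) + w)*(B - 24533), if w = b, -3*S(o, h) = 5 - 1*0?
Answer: -60889012/3 ≈ -2.0296e+7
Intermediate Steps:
S(o, h) = -5/3 (S(o, h) = -(5 - 1*0)/3 = -(5 + 0)/3 = -⅓*5 = -5/3)
C(u) = 6*u
B = -30125 (B = -14335 - 15790 = -30125)
b = -164/3 (b = -23 - 5/3*19 = -23 - 95/3 = -164/3 ≈ -54.667)
w = -164/3 ≈ -54.667
(C(71) + w)*(B - 24533) = (6*71 - 164/3)*(-30125 - 24533) = (426 - 164/3)*(-54658) = (1114/3)*(-54658) = -60889012/3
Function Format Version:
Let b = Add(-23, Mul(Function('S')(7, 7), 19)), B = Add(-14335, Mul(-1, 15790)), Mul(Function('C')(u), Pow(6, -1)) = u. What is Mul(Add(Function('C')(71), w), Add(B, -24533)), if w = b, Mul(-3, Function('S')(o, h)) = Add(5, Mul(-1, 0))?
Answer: Rational(-60889012, 3) ≈ -2.0296e+7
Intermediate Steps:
Function('S')(o, h) = Rational(-5, 3) (Function('S')(o, h) = Mul(Rational(-1, 3), Add(5, Mul(-1, 0))) = Mul(Rational(-1, 3), Add(5, 0)) = Mul(Rational(-1, 3), 5) = Rational(-5, 3))
Function('C')(u) = Mul(6, u)
B = -30125 (B = Add(-14335, -15790) = -30125)
b = Rational(-164, 3) (b = Add(-23, Mul(Rational(-5, 3), 19)) = Add(-23, Rational(-95, 3)) = Rational(-164, 3) ≈ -54.667)
w = Rational(-164, 3) ≈ -54.667
Mul(Add(Function('C')(71), w), Add(B, -24533)) = Mul(Add(Mul(6, 71), Rational(-164, 3)), Add(-30125, -24533)) = Mul(Add(426, Rational(-164, 3)), -54658) = Mul(Rational(1114, 3), -54658) = Rational(-60889012, 3)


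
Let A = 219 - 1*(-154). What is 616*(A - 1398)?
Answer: -631400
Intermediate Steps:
A = 373 (A = 219 + 154 = 373)
616*(A - 1398) = 616*(373 - 1398) = 616*(-1025) = -631400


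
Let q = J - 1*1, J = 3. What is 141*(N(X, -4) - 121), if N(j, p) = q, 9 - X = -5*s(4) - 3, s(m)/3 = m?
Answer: -16779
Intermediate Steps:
s(m) = 3*m
X = 72 (X = 9 - (-15*4 - 3) = 9 - (-5*12 - 3) = 9 - (-60 - 3) = 9 - 1*(-63) = 9 + 63 = 72)
q = 2 (q = 3 - 1*1 = 3 - 1 = 2)
N(j, p) = 2
141*(N(X, -4) - 121) = 141*(2 - 121) = 141*(-119) = -16779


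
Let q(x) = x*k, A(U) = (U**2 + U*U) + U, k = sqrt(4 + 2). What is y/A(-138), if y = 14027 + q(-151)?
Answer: 14027/37950 - 151*sqrt(6)/37950 ≈ 0.35987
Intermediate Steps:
k = sqrt(6) ≈ 2.4495
A(U) = U + 2*U**2 (A(U) = (U**2 + U**2) + U = 2*U**2 + U = U + 2*U**2)
q(x) = x*sqrt(6)
y = 14027 - 151*sqrt(6) ≈ 13657.
y/A(-138) = (14027 - 151*sqrt(6))/((-138*(1 + 2*(-138)))) = (14027 - 151*sqrt(6))/((-138*(1 - 276))) = (14027 - 151*sqrt(6))/((-138*(-275))) = (14027 - 151*sqrt(6))/37950 = (14027 - 151*sqrt(6))*(1/37950) = 14027/37950 - 151*sqrt(6)/37950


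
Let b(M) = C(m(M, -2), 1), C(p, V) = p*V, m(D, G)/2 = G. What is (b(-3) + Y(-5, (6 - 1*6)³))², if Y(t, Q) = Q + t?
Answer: 81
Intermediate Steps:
m(D, G) = 2*G
C(p, V) = V*p
b(M) = -4 (b(M) = 1*(2*(-2)) = 1*(-4) = -4)
(b(-3) + Y(-5, (6 - 1*6)³))² = (-4 + ((6 - 1*6)³ - 5))² = (-4 + ((6 - 6)³ - 5))² = (-4 + (0³ - 5))² = (-4 + (0 - 5))² = (-4 - 5)² = (-9)² = 81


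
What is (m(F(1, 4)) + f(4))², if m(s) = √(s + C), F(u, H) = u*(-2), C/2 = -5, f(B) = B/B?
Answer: -11 + 4*I*√3 ≈ -11.0 + 6.9282*I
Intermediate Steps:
f(B) = 1
C = -10 (C = 2*(-5) = -10)
F(u, H) = -2*u
m(s) = √(-10 + s) (m(s) = √(s - 10) = √(-10 + s))
(m(F(1, 4)) + f(4))² = (√(-10 - 2*1) + 1)² = (√(-10 - 2) + 1)² = (√(-12) + 1)² = (2*I*√3 + 1)² = (1 + 2*I*√3)²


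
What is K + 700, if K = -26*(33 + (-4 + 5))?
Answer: -184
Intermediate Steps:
K = -884 (K = -26*(33 + 1) = -26*34 = -884)
K + 700 = -884 + 700 = -184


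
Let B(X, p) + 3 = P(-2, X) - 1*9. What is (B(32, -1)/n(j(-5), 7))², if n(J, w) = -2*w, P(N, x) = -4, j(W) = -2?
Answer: 64/49 ≈ 1.3061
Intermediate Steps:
B(X, p) = -16 (B(X, p) = -3 + (-4 - 1*9) = -3 + (-4 - 9) = -3 - 13 = -16)
(B(32, -1)/n(j(-5), 7))² = (-16/((-2*7)))² = (-16/(-14))² = (-16*(-1/14))² = (8/7)² = 64/49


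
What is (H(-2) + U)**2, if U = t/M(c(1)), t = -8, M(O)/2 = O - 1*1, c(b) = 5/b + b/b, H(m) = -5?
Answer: 841/25 ≈ 33.640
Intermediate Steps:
c(b) = 1 + 5/b (c(b) = 5/b + 1 = 1 + 5/b)
M(O) = -2 + 2*O (M(O) = 2*(O - 1*1) = 2*(O - 1) = 2*(-1 + O) = -2 + 2*O)
U = -4/5 (U = -8/(-2 + 2*((5 + 1)/1)) = -8/(-2 + 2*(1*6)) = -8/(-2 + 2*6) = -8/(-2 + 12) = -8/10 = -8*1/10 = -4/5 ≈ -0.80000)
(H(-2) + U)**2 = (-5 - 4/5)**2 = (-29/5)**2 = 841/25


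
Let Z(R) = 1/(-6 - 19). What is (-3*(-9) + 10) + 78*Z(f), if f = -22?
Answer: 847/25 ≈ 33.880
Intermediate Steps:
Z(R) = -1/25 (Z(R) = 1/(-25) = -1/25)
(-3*(-9) + 10) + 78*Z(f) = (-3*(-9) + 10) + 78*(-1/25) = (27 + 10) - 78/25 = 37 - 78/25 = 847/25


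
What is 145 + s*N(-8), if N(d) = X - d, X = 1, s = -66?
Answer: -449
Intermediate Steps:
N(d) = 1 - d
145 + s*N(-8) = 145 - 66*(1 - 1*(-8)) = 145 - 66*(1 + 8) = 145 - 66*9 = 145 - 594 = -449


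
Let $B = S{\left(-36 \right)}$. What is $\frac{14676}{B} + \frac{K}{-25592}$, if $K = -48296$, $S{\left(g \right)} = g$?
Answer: $- \frac{3894266}{9597} \approx -405.78$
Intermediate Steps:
$B = -36$
$\frac{14676}{B} + \frac{K}{-25592} = \frac{14676}{-36} - \frac{48296}{-25592} = 14676 \left(- \frac{1}{36}\right) - - \frac{6037}{3199} = - \frac{1223}{3} + \frac{6037}{3199} = - \frac{3894266}{9597}$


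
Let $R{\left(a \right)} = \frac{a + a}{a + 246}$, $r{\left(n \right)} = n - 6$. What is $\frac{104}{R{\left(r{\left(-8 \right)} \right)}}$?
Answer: $- \frac{6032}{7} \approx -861.71$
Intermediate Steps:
$r{\left(n \right)} = -6 + n$
$R{\left(a \right)} = \frac{2 a}{246 + a}$
$\frac{104}{R{\left(r{\left(-8 \right)} \right)}} = \frac{104}{2 \left(-6 - 8\right) \frac{1}{246 - 14}} = \frac{104}{2 \left(-14\right) \frac{1}{246 - 14}} = \frac{104}{2 \left(-14\right) \frac{1}{232}} = \frac{104}{- \frac{7}{58}} = 104 \left(- \frac{58}{7}\right) = - \frac{6032}{7}$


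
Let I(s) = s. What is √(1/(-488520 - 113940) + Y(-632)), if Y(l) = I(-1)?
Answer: I*√10082184835/100410 ≈ 1.0*I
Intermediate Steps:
Y(l) = -1
√(1/(-488520 - 113940) + Y(-632)) = √(1/(-488520 - 113940) - 1) = √(1/(-602460) - 1) = √(-1/602460 - 1) = √(-602461/602460) = I*√10082184835/100410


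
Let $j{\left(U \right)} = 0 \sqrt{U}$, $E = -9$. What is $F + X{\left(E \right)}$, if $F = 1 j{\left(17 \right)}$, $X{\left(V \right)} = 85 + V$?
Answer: $76$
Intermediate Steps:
$j{\left(U \right)} = 0$
$F = 0$ ($F = 1 \cdot 0 = 0$)
$F + X{\left(E \right)} = 0 + \left(85 - 9\right) = 0 + 76 = 76$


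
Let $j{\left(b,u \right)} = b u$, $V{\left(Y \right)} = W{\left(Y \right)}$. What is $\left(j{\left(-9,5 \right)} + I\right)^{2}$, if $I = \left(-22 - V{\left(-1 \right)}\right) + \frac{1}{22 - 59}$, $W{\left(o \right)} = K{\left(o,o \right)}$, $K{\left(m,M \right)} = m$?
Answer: $\frac{5968249}{1369} \approx 4359.6$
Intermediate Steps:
$W{\left(o \right)} = o$
$V{\left(Y \right)} = Y$
$I = - \frac{778}{37}$ ($I = \left(-22 - -1\right) + \frac{1}{22 - 59} = \left(-22 + 1\right) + \frac{1}{-37} = -21 - \frac{1}{37} = - \frac{778}{37} \approx -21.027$)
$\left(j{\left(-9,5 \right)} + I\right)^{2} = \left(\left(-9\right) 5 - \frac{778}{37}\right)^{2} = \left(-45 - \frac{778}{37}\right)^{2} = \left(- \frac{2443}{37}\right)^{2} = \frac{5968249}{1369}$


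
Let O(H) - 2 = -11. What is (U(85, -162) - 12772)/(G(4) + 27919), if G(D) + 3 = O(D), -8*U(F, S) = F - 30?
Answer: -102231/223256 ≈ -0.45791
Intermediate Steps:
O(H) = -9 (O(H) = 2 - 11 = -9)
U(F, S) = 15/4 - F/8 (U(F, S) = -(F - 30)/8 = -(-30 + F)/8 = 15/4 - F/8)
G(D) = -12 (G(D) = -3 - 9 = -12)
(U(85, -162) - 12772)/(G(4) + 27919) = ((15/4 - ⅛*85) - 12772)/(-12 + 27919) = ((15/4 - 85/8) - 12772)/27907 = (-55/8 - 12772)*(1/27907) = -102231/8*1/27907 = -102231/223256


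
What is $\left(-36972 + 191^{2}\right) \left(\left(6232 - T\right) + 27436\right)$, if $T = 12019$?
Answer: $-10629659$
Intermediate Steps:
$\left(-36972 + 191^{2}\right) \left(\left(6232 - T\right) + 27436\right) = \left(-36972 + 191^{2}\right) \left(\left(6232 - 12019\right) + 27436\right) = \left(-36972 + 36481\right) \left(\left(6232 - 12019\right) + 27436\right) = - 491 \left(-5787 + 27436\right) = \left(-491\right) 21649 = -10629659$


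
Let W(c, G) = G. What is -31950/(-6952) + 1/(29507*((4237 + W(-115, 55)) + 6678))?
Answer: 2585488174363/562576331020 ≈ 4.5958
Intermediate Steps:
-31950/(-6952) + 1/(29507*((4237 + W(-115, 55)) + 6678)) = -31950/(-6952) + 1/(29507*((4237 + 55) + 6678)) = -31950*(-1/6952) + 1/(29507*(4292 + 6678)) = 15975/3476 + (1/29507)/10970 = 15975/3476 + (1/29507)*(1/10970) = 15975/3476 + 1/323691790 = 2585488174363/562576331020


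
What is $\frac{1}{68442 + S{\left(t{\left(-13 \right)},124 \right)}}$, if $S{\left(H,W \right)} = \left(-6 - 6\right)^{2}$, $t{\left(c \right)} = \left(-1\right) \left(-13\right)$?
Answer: $\frac{1}{68586} \approx 1.458 \cdot 10^{-5}$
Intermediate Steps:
$t{\left(c \right)} = 13$
$S{\left(H,W \right)} = 144$ ($S{\left(H,W \right)} = \left(-12\right)^{2} = 144$)
$\frac{1}{68442 + S{\left(t{\left(-13 \right)},124 \right)}} = \frac{1}{68442 + 144} = \frac{1}{68586}$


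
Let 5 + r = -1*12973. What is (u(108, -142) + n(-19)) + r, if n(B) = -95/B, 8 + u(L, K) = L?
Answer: -12873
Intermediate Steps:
u(L, K) = -8 + L
r = -12978 (r = -5 - 1*12973 = -5 - 12973 = -12978)
(u(108, -142) + n(-19)) + r = ((-8 + 108) - 95/(-19)) - 12978 = (100 - 95*(-1/19)) - 12978 = (100 + 5) - 12978 = 105 - 12978 = -12873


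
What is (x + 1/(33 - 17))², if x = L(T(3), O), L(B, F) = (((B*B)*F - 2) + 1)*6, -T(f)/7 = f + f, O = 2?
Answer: 114645219649/256 ≈ 4.4783e+8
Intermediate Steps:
T(f) = -14*f (T(f) = -7*(f + f) = -14*f)
L(B, F) = -6 + 6*F*B² (L(B, F) = ((B²*F - 2) + 1)*6 = ((F*B² - 2) + 1)*6 = ((-2 + F*B²) + 1)*6 = (-1 + F*B²)*6 = -6 + 6*F*B²)
x = 21162 (x = -6 + 6*2*(-14*3)² = -6 + 6*2*(-42)² = -6 + 6*2*1764 = -6 + 21168 = 21162)
(x + 1/(33 - 17))² = (21162 + 1/(33 - 17))² = (21162 + 1/16)² = (338593/16)² = 114645219649/256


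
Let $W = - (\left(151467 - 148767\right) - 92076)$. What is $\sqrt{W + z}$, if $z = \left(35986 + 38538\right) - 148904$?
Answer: $2 \sqrt{3749} \approx 122.46$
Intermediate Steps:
$z = -74380$ ($z = 74524 - 148904 = -74380$)
$W = 89376$ ($W = - (2700 - 92076) = \left(-1\right) \left(-89376\right) = 89376$)
$\sqrt{W + z} = \sqrt{89376 - 74380} = \sqrt{14996} = 2 \sqrt{3749}$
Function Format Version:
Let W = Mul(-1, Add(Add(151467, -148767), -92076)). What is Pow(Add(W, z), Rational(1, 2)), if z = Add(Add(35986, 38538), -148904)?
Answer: Mul(2, Pow(3749, Rational(1, 2))) ≈ 122.46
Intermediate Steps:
z = -74380 (z = Add(74524, -148904) = -74380)
W = 89376 (W = Mul(-1, Add(2700, -92076)) = Mul(-1, -89376) = 89376)
Pow(Add(W, z), Rational(1, 2)) = Pow(Add(89376, -74380), Rational(1, 2)) = Pow(14996, Rational(1, 2)) = Mul(2, Pow(3749, Rational(1, 2)))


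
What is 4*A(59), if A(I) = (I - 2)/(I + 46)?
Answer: 76/35 ≈ 2.1714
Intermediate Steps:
A(I) = (-2 + I)/(46 + I)
4*A(59) = 4*((-2 + 59)/(46 + 59)) = 4*(57/105) = 4*((1/105)*57) = 4*(19/35) = 76/35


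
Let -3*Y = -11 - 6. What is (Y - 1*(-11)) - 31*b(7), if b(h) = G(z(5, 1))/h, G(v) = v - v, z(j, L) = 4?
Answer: 50/3 ≈ 16.667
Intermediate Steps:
G(v) = 0
b(h) = 0 (b(h) = 0/h = 0)
Y = 17/3 (Y = -(-11 - 6)/3 = -⅓*(-17) = 17/3 ≈ 5.6667)
(Y - 1*(-11)) - 31*b(7) = (17/3 - 1*(-11)) - 31*0 = (17/3 + 11) + 0 = 50/3 + 0 = 50/3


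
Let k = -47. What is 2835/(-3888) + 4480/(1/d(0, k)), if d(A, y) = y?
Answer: -10106915/48 ≈ -2.1056e+5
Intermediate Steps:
2835/(-3888) + 4480/(1/d(0, k)) = 2835/(-3888) + 4480/(1/(-47)) = 2835*(-1/3888) + 4480/(-1/47) = -35/48 + 4480*(-47) = -35/48 - 210560 = -10106915/48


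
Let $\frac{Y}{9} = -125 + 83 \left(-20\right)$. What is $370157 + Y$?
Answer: $354092$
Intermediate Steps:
$Y = -16065$ ($Y = 9 \left(-125 + 83 \left(-20\right)\right) = 9 \left(-125 - 1660\right) = 9 \left(-1785\right) = -16065$)
$370157 + Y = 370157 - 16065 = 354092$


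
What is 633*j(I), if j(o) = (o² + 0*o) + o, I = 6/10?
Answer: 15192/25 ≈ 607.68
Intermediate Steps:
I = ⅗ (I = 6*(⅒) = ⅗ ≈ 0.60000)
j(o) = o + o² (j(o) = (o² + 0) + o = o² + o = o + o²)
633*j(I) = 633*(3*(1 + ⅗)/5) = 633*((⅗)*(8/5)) = 633*(24/25) = 15192/25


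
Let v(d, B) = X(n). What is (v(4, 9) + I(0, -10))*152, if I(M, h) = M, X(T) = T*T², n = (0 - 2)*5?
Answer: -152000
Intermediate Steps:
n = -10 (n = -2*5 = -10)
X(T) = T³
v(d, B) = -1000 (v(d, B) = (-10)³ = -1000)
(v(4, 9) + I(0, -10))*152 = (-1000 + 0)*152 = -1000*152 = -152000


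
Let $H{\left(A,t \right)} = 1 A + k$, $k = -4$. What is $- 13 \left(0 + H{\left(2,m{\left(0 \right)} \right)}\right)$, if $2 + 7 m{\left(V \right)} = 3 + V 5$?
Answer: $26$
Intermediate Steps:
$m{\left(V \right)} = \frac{1}{7} + \frac{5 V}{7}$ ($m{\left(V \right)} = - \frac{2}{7} + \frac{3 + V 5}{7} = - \frac{2}{7} + \frac{3 + 5 V}{7} = - \frac{2}{7} + \left(\frac{3}{7} + \frac{5 V}{7}\right) = \frac{1}{7} + \frac{5 V}{7}$)
$H{\left(A,t \right)} = -4 + A$ ($H{\left(A,t \right)} = 1 A - 4 = A - 4 = -4 + A$)
$- 13 \left(0 + H{\left(2,m{\left(0 \right)} \right)}\right) = - 13 \left(0 + \left(-4 + 2\right)\right) = - 13 \left(0 - 2\right) = \left(-13\right) \left(-2\right) = 26$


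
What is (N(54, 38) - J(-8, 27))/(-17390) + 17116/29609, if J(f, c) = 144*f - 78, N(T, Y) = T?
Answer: 129814642/257450255 ≈ 0.50423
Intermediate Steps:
J(f, c) = -78 + 144*f
(N(54, 38) - J(-8, 27))/(-17390) + 17116/29609 = (54 - (-78 + 144*(-8)))/(-17390) + 17116/29609 = (54 - (-78 - 1152))*(-1/17390) + 17116*(1/29609) = (54 - 1*(-1230))*(-1/17390) + 17116/29609 = (54 + 1230)*(-1/17390) + 17116/29609 = 1284*(-1/17390) + 17116/29609 = -642/8695 + 17116/29609 = 129814642/257450255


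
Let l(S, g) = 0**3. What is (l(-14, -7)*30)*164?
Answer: 0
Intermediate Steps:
l(S, g) = 0
(l(-14, -7)*30)*164 = (0*30)*164 = 0*164 = 0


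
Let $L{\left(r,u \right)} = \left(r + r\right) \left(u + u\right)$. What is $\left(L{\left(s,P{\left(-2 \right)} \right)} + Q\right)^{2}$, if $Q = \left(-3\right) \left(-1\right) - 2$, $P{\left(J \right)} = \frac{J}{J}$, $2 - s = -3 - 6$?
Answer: $2025$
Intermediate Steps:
$s = 11$ ($s = 2 - \left(-3 - 6\right) = 2 - -9 = 2 + 9 = 11$)
$P{\left(J \right)} = 1$
$L{\left(r,u \right)} = 4 r u$ ($L{\left(r,u \right)} = 2 r 2 u = 4 r u$)
$Q = 1$ ($Q = 3 - 2 = 1$)
$\left(L{\left(s,P{\left(-2 \right)} \right)} + Q\right)^{2} = \left(4 \cdot 11 \cdot 1 + 1\right)^{2} = \left(44 + 1\right)^{2} = 45^{2} = 2025$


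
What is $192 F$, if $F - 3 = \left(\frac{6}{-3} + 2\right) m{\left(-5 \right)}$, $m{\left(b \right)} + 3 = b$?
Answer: $576$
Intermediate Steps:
$m{\left(b \right)} = -3 + b$
$F = 3$ ($F = 3 + \left(\frac{6}{-3} + 2\right) \left(-3 - 5\right) = 3 + \left(6 \left(- \frac{1}{3}\right) + 2\right) \left(-8\right) = 3 + \left(-2 + 2\right) \left(-8\right) = 3 + 0 \left(-8\right) = 3 + 0 = 3$)
$192 F = 192 \cdot 3 = 576$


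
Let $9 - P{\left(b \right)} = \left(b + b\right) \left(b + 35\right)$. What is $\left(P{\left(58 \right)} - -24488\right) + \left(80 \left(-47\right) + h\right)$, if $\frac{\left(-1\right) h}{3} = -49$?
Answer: $10096$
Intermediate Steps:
$P{\left(b \right)} = 9 - 2 b \left(35 + b\right)$ ($P{\left(b \right)} = 9 - \left(b + b\right) \left(b + 35\right) = 9 - 2 b \left(35 + b\right)$)
$h = 147$ ($h = \left(-3\right) \left(-49\right) = 147$)
$\left(P{\left(58 \right)} - -24488\right) + \left(80 \left(-47\right) + h\right) = \left(\left(9 - 4060 - 2 \cdot 58^{2}\right) - -24488\right) + \left(80 \left(-47\right) + 147\right) = \left(\left(9 - 4060 - 6728\right) + 24488\right) + \left(-3760 + 147\right) = \left(\left(9 - 4060 - 6728\right) + 24488\right) - 3613 = \left(-10779 + 24488\right) - 3613 = 13709 - 3613 = 10096$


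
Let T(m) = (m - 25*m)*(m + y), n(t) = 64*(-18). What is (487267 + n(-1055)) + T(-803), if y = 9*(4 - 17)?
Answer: -17244125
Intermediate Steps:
y = -117 (y = 9*(-13) = -117)
n(t) = -1152
T(m) = -24*m*(-117 + m) (T(m) = (m - 25*m)*(m - 117) = (-24*m)*(-117 + m) = -24*m*(-117 + m))
(487267 + n(-1055)) + T(-803) = (487267 - 1152) + 24*(-803)*(117 - 1*(-803)) = 486115 + 24*(-803)*(117 + 803) = 486115 + 24*(-803)*920 = 486115 - 17730240 = -17244125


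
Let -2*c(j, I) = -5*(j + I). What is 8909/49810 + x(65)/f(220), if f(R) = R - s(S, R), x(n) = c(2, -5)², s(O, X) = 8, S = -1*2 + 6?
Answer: 9381041/21119440 ≈ 0.44419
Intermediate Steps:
c(j, I) = 5*I/2 + 5*j/2 (c(j, I) = -(-5)*(j + I)/2 = -(-5)*(I + j)/2 = -(-5*I - 5*j)/2 = 5*I/2 + 5*j/2)
S = 4 (S = -2 + 6 = 4)
x(n) = 225/4 (x(n) = ((5/2)*(-5) + (5/2)*2)² = (-25/2 + 5)² = (-15/2)² = 225/4)
f(R) = -8 + R (f(R) = R - 1*8 = R - 8 = -8 + R)
8909/49810 + x(65)/f(220) = 8909/49810 + 225/(4*(-8 + 220)) = 8909*(1/49810) + (225/4)/212 = 8909/49810 + (225/4)*(1/212) = 8909/49810 + 225/848 = 9381041/21119440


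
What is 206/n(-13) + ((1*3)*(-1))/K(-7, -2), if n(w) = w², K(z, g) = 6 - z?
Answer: 167/169 ≈ 0.98817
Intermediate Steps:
206/n(-13) + ((1*3)*(-1))/K(-7, -2) = 206/((-13)²) + ((1*3)*(-1))/(6 - 1*(-7)) = 206/169 + (3*(-1))/(6 + 7) = 206*(1/169) - 3/13 = 206/169 - 3*1/13 = 206/169 - 3/13 = 167/169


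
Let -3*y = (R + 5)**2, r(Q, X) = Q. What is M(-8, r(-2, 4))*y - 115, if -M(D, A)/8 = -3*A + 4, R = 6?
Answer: 9335/3 ≈ 3111.7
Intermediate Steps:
M(D, A) = -32 + 24*A (M(D, A) = -8*(-3*A + 4) = -8*(4 - 3*A) = -32 + 24*A)
y = -121/3 (y = -(6 + 5)**2/3 = -1/3*11**2 = -1/3*121 = -121/3 ≈ -40.333)
M(-8, r(-2, 4))*y - 115 = (-32 + 24*(-2))*(-121/3) - 115 = (-32 - 48)*(-121/3) - 115 = -80*(-121/3) - 115 = 9680/3 - 115 = 9335/3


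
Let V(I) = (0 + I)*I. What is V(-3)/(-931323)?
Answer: -3/310441 ≈ -9.6637e-6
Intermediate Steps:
V(I) = I**2 (V(I) = I*I = I**2)
V(-3)/(-931323) = (-3)**2/(-931323) = 9*(-1/931323) = -3/310441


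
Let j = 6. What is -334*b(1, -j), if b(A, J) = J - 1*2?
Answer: 2672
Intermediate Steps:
b(A, J) = -2 + J (b(A, J) = J - 2 = -2 + J)
-334*b(1, -j) = -334*(-2 - 1*6) = -334*(-2 - 6) = -334*(-8) = 2672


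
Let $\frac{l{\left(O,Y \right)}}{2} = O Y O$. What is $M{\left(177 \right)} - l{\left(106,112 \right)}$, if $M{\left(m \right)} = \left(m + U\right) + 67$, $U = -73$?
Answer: $-2516693$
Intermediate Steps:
$l{\left(O,Y \right)} = 2 Y O^{2}$ ($l{\left(O,Y \right)} = 2 O Y O = 2 Y O^{2}$)
$M{\left(m \right)} = -6 + m$ ($M{\left(m \right)} = \left(m - 73\right) + 67 = \left(-73 + m\right) + 67 = -6 + m$)
$M{\left(177 \right)} - l{\left(106,112 \right)} = \left(-6 + 177\right) - 2 \cdot 112 \cdot 106^{2} = 171 - 2 \cdot 112 \cdot 11236 = 171 - 2516864 = -2516693$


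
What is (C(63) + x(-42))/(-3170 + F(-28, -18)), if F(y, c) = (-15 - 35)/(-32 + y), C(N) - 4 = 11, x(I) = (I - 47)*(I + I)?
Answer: -44946/19015 ≈ -2.3637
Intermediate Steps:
x(I) = 2*I*(-47 + I) (x(I) = (-47 + I)*(2*I) = 2*I*(-47 + I))
C(N) = 15 (C(N) = 4 + 11 = 15)
F(y, c) = -50/(-32 + y)
(C(63) + x(-42))/(-3170 + F(-28, -18)) = (15 + 2*(-42)*(-47 - 42))/(-3170 - 50/(-32 - 28)) = (15 + 2*(-42)*(-89))/(-3170 - 50/(-60)) = (15 + 7476)/(-3170 - 50*(-1/60)) = 7491/(-3170 + ⅚) = 7491/(-19015/6) = 7491*(-6/19015) = -44946/19015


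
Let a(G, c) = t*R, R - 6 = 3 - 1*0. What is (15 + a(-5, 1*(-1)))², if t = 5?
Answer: 3600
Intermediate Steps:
R = 9 (R = 6 + (3 - 1*0) = 6 + (3 + 0) = 6 + 3 = 9)
a(G, c) = 45 (a(G, c) = 5*9 = 45)
(15 + a(-5, 1*(-1)))² = (15 + 45)² = 60² = 3600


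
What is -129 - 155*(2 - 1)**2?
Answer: -284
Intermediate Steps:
-129 - 155*(2 - 1)**2 = -129 - 155*1**2 = -129 - 155*1 = -129 - 155 = -284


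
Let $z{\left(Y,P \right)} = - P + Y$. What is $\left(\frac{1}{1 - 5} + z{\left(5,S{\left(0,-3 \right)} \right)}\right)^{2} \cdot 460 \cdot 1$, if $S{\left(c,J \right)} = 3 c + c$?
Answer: $\frac{41515}{4} \approx 10379.0$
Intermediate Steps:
$S{\left(c,J \right)} = 4 c$
$z{\left(Y,P \right)} = Y - P$
$\left(\frac{1}{1 - 5} + z{\left(5,S{\left(0,-3 \right)} \right)}\right)^{2} \cdot 460 \cdot 1 = \left(\frac{1}{1 - 5} + \left(5 - 4 \cdot 0\right)\right)^{2} \cdot 460 \cdot 1 = \left(\frac{1}{-4} + \left(5 - 0\right)\right)^{2} \cdot 460 = \left(- \frac{1}{4} + \left(5 + 0\right)\right)^{2} \cdot 460 = \left(- \frac{1}{4} + 5\right)^{2} \cdot 460 = \left(\frac{19}{4}\right)^{2} \cdot 460 = \frac{361}{16} \cdot 460 = \frac{41515}{4}$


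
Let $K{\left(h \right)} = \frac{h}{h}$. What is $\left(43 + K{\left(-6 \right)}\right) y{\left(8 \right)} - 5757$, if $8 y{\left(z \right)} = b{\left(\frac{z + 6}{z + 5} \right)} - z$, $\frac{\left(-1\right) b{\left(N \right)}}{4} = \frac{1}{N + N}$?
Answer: $- \frac{81357}{14} \approx -5811.2$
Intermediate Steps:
$K{\left(h \right)} = 1$
$b{\left(N \right)} = - \frac{2}{N}$ ($b{\left(N \right)} = - \frac{4}{N + N} = - \frac{4}{2 N} = - 4 \frac{1}{2 N} = - \frac{2}{N}$)
$y{\left(z \right)} = - \frac{z}{8} - \frac{5 + z}{4 \left(6 + z\right)}$ ($y{\left(z \right)} = \frac{- \frac{2}{\left(z + 6\right) \frac{1}{z + 5}} - z}{8} = \frac{- \frac{2}{\left(6 + z\right) \frac{1}{5 + z}} - z}{8} = \frac{- \frac{2}{\frac{1}{5 + z} \left(6 + z\right)} - z}{8} = \frac{- 2 \frac{5 + z}{6 + z} - z}{8} = \frac{- \frac{2 \left(5 + z\right)}{6 + z} - z}{8} = \frac{- z - \frac{2 \left(5 + z\right)}{6 + z}}{8} = - \frac{z}{8} - \frac{5 + z}{4 \left(6 + z\right)}$)
$\left(43 + K{\left(-6 \right)}\right) y{\left(8 \right)} - 5757 = \left(43 + 1\right) \frac{-10 - 8^{2} - 64}{8 \left(6 + 8\right)} - 5757 = 44 \frac{-10 - 64 - 64}{8 \cdot 14} - 5757 = 44 \cdot \frac{1}{8} \cdot \frac{1}{14} \left(-10 - 64 - 64\right) - 5757 = 44 \cdot \frac{1}{8} \cdot \frac{1}{14} \left(-138\right) - 5757 = 44 \left(- \frac{69}{56}\right) - 5757 = - \frac{759}{14} - 5757 = - \frac{81357}{14}$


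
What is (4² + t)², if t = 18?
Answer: 1156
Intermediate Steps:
(4² + t)² = (4² + 18)² = (16 + 18)² = 34² = 1156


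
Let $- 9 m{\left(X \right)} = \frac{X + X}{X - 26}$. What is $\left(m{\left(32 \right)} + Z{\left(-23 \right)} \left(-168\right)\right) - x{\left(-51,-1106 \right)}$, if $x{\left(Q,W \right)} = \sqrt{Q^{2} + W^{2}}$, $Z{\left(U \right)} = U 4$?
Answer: $\frac{417280}{27} - \sqrt{1225837} \approx 14348.0$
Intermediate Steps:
$m{\left(X \right)} = - \frac{2 X}{9 \left(-26 + X\right)}$ ($m{\left(X \right)} = - \frac{\left(X + X\right) \frac{1}{X - 26}}{9} = - \frac{2 X \frac{1}{-26 + X}}{9} = - \frac{2 X}{9 \left(-26 + X\right)}$)
$Z{\left(U \right)} = 4 U$
$\left(m{\left(32 \right)} + Z{\left(-23 \right)} \left(-168\right)\right) - x{\left(-51,-1106 \right)} = \left(\left(-2\right) 32 \frac{1}{-234 + 9 \cdot 32} + 4 \left(-23\right) \left(-168\right)\right) - \sqrt{\left(-51\right)^{2} + \left(-1106\right)^{2}} = \left(\left(-2\right) 32 \frac{1}{-234 + 288} - -15456\right) - \sqrt{2601 + 1223236} = \left(\left(-2\right) 32 \cdot \frac{1}{54} + 15456\right) - \sqrt{1225837} = \left(- \frac{32}{27} + 15456\right) - \sqrt{1225837} = \frac{417280}{27} - \sqrt{1225837}$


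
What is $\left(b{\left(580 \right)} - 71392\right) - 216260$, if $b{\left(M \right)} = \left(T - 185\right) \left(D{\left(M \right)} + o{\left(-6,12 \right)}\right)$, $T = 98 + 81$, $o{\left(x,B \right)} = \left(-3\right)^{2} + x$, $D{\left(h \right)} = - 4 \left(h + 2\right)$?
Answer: $-273702$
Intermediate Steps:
$D{\left(h \right)} = -8 - 4 h$ ($D{\left(h \right)} = - 4 \left(2 + h\right) = -8 - 4 h$)
$o{\left(x,B \right)} = 9 + x$
$T = 179$
$b{\left(M \right)} = 30 + 24 M$ ($b{\left(M \right)} = \left(179 - 185\right) \left(\left(-8 - 4 M\right) + \left(9 - 6\right)\right) = - 6 \left(\left(-8 - 4 M\right) + 3\right) = - 6 \left(-5 - 4 M\right) = 30 + 24 M$)
$\left(b{\left(580 \right)} - 71392\right) - 216260 = \left(\left(30 + 24 \cdot 580\right) - 71392\right) - 216260 = \left(\left(30 + 13920\right) - 71392\right) - 216260 = \left(13950 - 71392\right) - 216260 = -57442 - 216260 = -273702$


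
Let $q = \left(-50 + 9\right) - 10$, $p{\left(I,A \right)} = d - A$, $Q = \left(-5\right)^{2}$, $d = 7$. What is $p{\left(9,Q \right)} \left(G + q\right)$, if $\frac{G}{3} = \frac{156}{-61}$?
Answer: $\frac{64422}{61} \approx 1056.1$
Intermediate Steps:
$Q = 25$
$p{\left(I,A \right)} = 7 - A$
$q = -51$ ($q = -41 - 10 = -51$)
$G = - \frac{468}{61}$ ($G = 3 \frac{156}{-61} = 3 \cdot 156 \left(- \frac{1}{61}\right) = 3 \left(- \frac{156}{61}\right) = - \frac{468}{61} \approx -7.6721$)
$p{\left(9,Q \right)} \left(G + q\right) = \left(7 - 25\right) \left(- \frac{468}{61} - 51\right) = \left(7 - 25\right) \left(- \frac{3579}{61}\right) = \left(-18\right) \left(- \frac{3579}{61}\right) = \frac{64422}{61}$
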